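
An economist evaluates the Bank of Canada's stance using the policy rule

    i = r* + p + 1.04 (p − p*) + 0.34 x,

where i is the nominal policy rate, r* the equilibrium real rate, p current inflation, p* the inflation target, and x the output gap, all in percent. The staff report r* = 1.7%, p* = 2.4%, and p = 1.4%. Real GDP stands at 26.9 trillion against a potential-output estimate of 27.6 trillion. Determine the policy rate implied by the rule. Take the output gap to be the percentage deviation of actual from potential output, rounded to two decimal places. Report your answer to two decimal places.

1.20%

Output gap = 100 × (26.9 − 27.6) / 27.6 = -2.54%.
i = 1.70 + 1.40 + 1.04 × (1.40 − 2.40) + 0.34 × (-2.54)
   = 1.70 + 1.4 − 1.04 − 0.8636 = 1.20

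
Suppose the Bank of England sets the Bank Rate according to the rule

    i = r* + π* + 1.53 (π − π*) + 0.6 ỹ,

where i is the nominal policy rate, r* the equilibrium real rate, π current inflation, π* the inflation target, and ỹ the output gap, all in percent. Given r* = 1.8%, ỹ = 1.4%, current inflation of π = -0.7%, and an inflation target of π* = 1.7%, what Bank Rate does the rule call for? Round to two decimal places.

0.67%

i = 1.8 + 1.7 + 1.53 × (-0.7 − 1.7) + 0.6 × 1.4
   = 1.8 + 1.7 − 3.672 + 0.84 = 0.67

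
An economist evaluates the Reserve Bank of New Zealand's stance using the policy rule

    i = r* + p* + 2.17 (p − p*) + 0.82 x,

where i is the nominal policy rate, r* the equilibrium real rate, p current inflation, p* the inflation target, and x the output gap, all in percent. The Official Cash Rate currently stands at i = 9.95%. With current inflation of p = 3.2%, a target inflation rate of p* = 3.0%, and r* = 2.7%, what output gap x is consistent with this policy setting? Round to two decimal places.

0.82 x = 9.95 − 2.7 − 3.0 − 2.17 × (3.2 − 3.0) = 3.816
x = 3.816 / 0.82 = 4.65

4.65%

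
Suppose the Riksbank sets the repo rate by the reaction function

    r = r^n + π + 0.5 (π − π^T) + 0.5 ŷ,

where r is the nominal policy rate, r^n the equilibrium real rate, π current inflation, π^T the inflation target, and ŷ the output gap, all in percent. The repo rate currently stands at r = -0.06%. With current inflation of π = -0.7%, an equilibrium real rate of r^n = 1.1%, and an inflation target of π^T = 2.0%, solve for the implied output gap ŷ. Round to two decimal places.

1.78%

0.5 ŷ = -0.06 − 1.1 − (-0.7) − 0.5 × ((-0.7) − 2.0) = 0.89
ŷ = 0.89 / 0.5 = 1.78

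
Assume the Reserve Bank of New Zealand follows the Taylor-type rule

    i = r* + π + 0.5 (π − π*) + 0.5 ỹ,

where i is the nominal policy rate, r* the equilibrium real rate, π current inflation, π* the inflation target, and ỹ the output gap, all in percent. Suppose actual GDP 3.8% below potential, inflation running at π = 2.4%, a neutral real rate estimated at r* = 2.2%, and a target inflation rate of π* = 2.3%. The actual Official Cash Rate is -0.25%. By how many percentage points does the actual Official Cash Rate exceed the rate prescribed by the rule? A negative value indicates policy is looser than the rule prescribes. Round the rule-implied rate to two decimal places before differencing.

-3.00 pp

Output 3.8% below potential → ỹ = -3.8.
i = 2.2 + 2.4 + 0.5 × (2.4 − 2.3) + 0.5 × (-3.8)
   = 2.2 + 2.4 + 0.05 − 1.9 = 2.75
Deviation = -0.25 − 2.75 = -3.00 pp.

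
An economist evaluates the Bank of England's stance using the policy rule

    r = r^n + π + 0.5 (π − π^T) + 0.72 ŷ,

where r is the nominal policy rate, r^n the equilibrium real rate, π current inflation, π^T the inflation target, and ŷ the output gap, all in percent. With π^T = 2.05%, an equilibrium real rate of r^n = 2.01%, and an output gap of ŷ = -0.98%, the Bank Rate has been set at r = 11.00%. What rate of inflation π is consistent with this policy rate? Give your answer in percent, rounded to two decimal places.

7.15%

Collecting π: r = r^n + (1 + 0.5) π − 0.5 π^T + 0.72 ŷ
1.5 π = 11.00 − 2.01 + 0.5 × 2.05 − 0.72 × (-0.98) = 10.7206
π = 10.7206 / 1.5 = 7.15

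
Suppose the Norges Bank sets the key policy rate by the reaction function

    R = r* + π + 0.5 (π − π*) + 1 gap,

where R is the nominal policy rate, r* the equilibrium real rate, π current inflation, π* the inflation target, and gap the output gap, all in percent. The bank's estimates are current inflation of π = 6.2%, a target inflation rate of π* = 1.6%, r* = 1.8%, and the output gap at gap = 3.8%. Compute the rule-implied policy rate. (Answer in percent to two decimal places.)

14.10%

R = 1.8 + 6.2 + 0.5 × (6.2 − 1.6) + 1 × 3.8
   = 1.8 + 6.2 + 2.3 + 3.8 = 14.10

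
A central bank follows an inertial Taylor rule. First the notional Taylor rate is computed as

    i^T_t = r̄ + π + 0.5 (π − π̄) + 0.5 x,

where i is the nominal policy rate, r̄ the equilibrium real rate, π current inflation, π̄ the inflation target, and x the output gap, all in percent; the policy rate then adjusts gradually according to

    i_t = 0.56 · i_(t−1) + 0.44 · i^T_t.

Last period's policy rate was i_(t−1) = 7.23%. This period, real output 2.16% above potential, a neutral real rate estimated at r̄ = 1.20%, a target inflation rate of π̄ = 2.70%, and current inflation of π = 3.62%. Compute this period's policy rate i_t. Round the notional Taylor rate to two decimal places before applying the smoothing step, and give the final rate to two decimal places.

6.85%

Output 2.16% above potential → x = 2.16.
i^T_t = 1.20 + 3.62 + 0.5 × (3.62 − 2.70) + 0.5 × 2.16
   = 1.20 + 3.62 + 0.46 + 1.08 = 6.36
i_t = 0.56 × 7.23 + 0.44 × 6.36 = 4.0488 + 2.7984 = 6.85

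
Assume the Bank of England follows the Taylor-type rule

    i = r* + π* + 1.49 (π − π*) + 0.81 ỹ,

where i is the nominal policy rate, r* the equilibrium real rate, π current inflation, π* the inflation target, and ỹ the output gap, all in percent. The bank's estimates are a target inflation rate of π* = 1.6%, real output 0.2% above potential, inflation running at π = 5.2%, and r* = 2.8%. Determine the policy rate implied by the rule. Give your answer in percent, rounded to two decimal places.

Output 0.2% above potential → ỹ = 0.2.
i = 2.8 + 1.6 + 1.49 × (5.2 − 1.6) + 0.81 × 0.2
   = 2.8 + 1.6 + 5.364 + 0.162 = 9.93

9.93%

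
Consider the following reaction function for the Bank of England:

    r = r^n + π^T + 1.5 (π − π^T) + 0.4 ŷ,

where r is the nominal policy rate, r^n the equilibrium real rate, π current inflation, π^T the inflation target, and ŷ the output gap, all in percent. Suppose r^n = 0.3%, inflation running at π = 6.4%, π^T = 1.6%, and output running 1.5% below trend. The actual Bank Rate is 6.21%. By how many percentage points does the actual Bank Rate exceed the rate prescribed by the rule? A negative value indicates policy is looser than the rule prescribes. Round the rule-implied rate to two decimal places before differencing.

-2.29 pp

Output 1.5% below potential → ŷ = -1.5.
r = 0.3 + 1.6 + 1.5 × (6.4 − 1.6) + 0.4 × (-1.5)
   = 0.3 + 1.6 + 7.2 − 0.6 = 8.50
Deviation = 6.21 − 8.50 = -2.29 pp.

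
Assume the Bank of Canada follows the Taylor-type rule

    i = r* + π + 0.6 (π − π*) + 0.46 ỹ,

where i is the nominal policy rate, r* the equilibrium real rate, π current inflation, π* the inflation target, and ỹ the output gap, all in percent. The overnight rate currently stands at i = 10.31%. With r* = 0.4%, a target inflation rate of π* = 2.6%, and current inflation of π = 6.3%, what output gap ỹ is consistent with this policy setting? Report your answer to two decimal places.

3.02%

0.46 ỹ = 10.31 − 0.4 − 6.3 − 0.6 × (6.3 − 2.6) = 1.39
ỹ = 1.39 / 0.46 = 3.02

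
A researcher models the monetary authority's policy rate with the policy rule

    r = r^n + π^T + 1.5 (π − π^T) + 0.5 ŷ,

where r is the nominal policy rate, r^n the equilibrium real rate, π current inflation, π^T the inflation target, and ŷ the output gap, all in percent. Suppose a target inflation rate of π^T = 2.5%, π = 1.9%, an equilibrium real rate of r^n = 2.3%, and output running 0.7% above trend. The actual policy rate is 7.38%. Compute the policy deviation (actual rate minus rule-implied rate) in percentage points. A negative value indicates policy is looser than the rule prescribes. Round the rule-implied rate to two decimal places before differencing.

Output 0.7% above potential → ŷ = 0.7.
r = 2.3 + 2.5 + 1.5 × (1.9 − 2.5) + 0.5 × 0.7
   = 2.3 + 2.5 − 0.9 + 0.35 = 4.25
Deviation = 7.38 − 4.25 = 3.13 pp.

3.13 pp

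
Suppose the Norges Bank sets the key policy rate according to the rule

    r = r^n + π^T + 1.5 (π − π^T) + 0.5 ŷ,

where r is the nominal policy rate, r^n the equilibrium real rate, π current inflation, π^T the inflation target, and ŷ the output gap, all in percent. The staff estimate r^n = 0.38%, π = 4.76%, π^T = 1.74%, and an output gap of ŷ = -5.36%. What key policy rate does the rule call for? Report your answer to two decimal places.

3.97%

r = 0.38 + 1.74 + 1.5 × (4.76 − 1.74) + 0.5 × (-5.36)
   = 0.38 + 1.74 + 4.53 − 2.68 = 3.97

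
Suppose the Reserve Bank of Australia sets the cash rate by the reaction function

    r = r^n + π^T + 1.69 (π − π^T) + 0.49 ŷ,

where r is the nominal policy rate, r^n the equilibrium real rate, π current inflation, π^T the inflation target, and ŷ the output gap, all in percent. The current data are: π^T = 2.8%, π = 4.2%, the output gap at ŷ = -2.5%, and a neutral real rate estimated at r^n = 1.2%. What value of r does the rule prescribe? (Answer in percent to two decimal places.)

5.14%

r = 1.2 + 2.8 + 1.69 × (4.2 − 2.8) + 0.49 × (-2.5)
   = 1.2 + 2.8 + 2.366 − 1.225 = 5.14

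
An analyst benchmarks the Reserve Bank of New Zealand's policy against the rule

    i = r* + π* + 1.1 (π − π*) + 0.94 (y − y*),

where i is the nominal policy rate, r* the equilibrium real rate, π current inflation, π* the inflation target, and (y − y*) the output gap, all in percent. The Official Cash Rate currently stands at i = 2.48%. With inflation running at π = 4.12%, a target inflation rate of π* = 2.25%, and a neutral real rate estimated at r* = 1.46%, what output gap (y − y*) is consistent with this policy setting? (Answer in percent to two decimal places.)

0.94 (y − y*) = 2.48 − 1.46 − 2.25 − 1.1 × (4.12 − 2.25) = -3.287
(y − y*) = -3.287 / 0.94 = -3.50

-3.50%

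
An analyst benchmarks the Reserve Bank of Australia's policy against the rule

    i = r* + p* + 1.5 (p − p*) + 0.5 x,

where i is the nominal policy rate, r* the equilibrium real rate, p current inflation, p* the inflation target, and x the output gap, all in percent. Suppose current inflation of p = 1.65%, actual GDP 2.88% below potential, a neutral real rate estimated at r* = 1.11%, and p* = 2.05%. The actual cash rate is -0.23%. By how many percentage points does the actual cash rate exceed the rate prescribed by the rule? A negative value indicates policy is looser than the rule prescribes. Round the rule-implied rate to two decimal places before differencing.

-1.35 pp

Output 2.88% below potential → x = -2.88.
i = 1.11 + 2.05 + 1.5 × (1.65 − 2.05) + 0.5 × (-2.88)
   = 1.11 + 2.05 − 0.6 − 1.44 = 1.12
Deviation = -0.23 − 1.12 = -1.35 pp.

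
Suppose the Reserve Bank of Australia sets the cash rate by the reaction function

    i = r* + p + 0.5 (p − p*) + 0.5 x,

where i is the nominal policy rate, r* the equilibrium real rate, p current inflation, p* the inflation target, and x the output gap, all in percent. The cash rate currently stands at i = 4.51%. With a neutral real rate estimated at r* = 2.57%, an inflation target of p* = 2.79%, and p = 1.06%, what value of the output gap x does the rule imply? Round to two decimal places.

0.5 x = 4.51 − 2.57 − 1.06 − 0.5 × (1.06 − 2.79) = 1.745
x = 1.745 / 0.5 = 3.49

3.49%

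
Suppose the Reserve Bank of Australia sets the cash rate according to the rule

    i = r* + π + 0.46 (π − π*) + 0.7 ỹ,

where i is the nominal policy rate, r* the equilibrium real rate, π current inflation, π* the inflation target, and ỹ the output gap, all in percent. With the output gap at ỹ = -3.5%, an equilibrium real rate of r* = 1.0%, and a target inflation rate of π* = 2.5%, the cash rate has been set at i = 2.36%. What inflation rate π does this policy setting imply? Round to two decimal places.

Collecting π: i = r* + (1 + 0.46) π − 0.46 π* + 0.7 ỹ
1.46 π = 2.36 − 1.0 + 0.46 × 2.5 − 0.7 × (-3.5) = 4.96
π = 4.96 / 1.46 = 3.40

3.40%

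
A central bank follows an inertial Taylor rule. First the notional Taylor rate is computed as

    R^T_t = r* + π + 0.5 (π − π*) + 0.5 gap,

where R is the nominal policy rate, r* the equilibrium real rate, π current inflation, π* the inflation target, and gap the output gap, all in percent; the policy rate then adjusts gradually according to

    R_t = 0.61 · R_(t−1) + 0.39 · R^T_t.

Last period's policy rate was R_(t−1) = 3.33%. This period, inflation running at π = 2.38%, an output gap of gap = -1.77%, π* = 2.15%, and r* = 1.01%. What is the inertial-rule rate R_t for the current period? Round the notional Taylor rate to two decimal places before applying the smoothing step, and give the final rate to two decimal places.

R^T_t = 1.01 + 2.38 + 0.5 × (2.38 − 2.15) + 0.5 × (-1.77)
   = 1.01 + 2.38 + 0.115 − 0.885 = 2.62
R_t = 0.61 × 3.33 + 0.39 × 2.62 = 2.0313 + 1.0218 = 3.05

3.05%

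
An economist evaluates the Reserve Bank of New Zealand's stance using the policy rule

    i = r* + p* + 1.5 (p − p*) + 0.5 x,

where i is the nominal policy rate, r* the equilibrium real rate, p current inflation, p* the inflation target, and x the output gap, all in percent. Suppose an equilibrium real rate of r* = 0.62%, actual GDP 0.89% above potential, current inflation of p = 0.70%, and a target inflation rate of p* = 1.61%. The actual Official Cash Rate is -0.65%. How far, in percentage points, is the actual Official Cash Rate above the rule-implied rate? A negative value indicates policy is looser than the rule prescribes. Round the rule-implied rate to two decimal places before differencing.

Output 0.89% above potential → x = 0.89.
i = 0.62 + 1.61 + 1.5 × (0.70 − 1.61) + 0.5 × 0.89
   = 0.62 + 1.61 − 1.365 + 0.445 = 1.31
Deviation = -0.65 − 1.31 = -1.96 pp.

-1.96 pp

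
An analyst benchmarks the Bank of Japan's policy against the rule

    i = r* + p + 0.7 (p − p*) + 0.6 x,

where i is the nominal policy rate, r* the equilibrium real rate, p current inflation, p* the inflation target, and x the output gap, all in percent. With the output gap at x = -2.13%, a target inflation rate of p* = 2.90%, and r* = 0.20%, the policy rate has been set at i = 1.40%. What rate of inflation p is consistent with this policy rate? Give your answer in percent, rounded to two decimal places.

Collecting p: i = r* + (1 + 0.7) p − 0.7 p* + 0.6 x
1.7 p = 1.40 − 0.20 + 0.7 × 2.90 − 0.6 × (-2.13) = 4.508
p = 4.508 / 1.7 = 2.65

2.65%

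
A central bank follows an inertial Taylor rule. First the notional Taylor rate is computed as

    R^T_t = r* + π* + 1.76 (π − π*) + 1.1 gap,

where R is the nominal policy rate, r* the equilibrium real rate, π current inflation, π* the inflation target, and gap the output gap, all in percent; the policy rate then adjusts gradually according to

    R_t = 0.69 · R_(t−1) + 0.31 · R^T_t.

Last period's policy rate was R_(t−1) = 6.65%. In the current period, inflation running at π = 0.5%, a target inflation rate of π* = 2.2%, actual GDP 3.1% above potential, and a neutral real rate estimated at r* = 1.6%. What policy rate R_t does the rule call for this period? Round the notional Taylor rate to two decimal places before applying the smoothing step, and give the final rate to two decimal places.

5.90%

Output 3.1% above potential → gap = 3.1.
R^T_t = 1.6 + 2.2 + 1.76 × (0.5 − 2.2) + 1.1 × 3.1
   = 1.6 + 2.2 − 2.992 + 3.41 = 4.22
R_t = 0.69 × 6.65 + 0.31 × 4.22 = 4.5885 + 1.3082 = 5.90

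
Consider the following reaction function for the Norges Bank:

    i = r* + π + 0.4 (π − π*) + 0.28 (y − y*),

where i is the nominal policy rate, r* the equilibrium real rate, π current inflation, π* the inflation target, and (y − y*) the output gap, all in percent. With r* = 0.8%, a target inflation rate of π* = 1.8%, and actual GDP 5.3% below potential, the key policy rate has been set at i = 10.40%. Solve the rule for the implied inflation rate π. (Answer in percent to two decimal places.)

8.43%

Output 5.3% below potential → (y − y*) = -5.3.
Collecting π: i = r* + (1 + 0.4) π − 0.4 π* + 0.28 (y − y*)
1.4 π = 10.40 − 0.8 + 0.4 × 1.8 − 0.28 × (-5.3) = 11.804
π = 11.804 / 1.4 = 8.43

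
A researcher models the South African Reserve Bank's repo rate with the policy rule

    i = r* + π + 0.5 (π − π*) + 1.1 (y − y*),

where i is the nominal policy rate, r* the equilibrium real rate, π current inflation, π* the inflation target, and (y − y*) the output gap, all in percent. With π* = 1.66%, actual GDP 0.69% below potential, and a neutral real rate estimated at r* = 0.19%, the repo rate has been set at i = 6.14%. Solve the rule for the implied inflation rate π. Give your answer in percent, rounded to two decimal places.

Output 0.69% below potential → (y − y*) = -0.69.
Collecting π: i = r* + (1 + 0.5) π − 0.5 π* + 1.1 (y − y*)
1.5 π = 6.14 − 0.19 + 0.5 × 1.66 − 1.1 × (-0.69) = 7.539
π = 7.539 / 1.5 = 5.03

5.03%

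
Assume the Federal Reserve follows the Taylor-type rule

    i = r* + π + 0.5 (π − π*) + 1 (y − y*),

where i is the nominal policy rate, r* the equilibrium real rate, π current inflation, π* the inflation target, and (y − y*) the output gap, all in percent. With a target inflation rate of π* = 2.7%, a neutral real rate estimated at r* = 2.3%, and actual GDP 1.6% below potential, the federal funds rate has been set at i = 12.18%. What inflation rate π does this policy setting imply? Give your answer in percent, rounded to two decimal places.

Output 1.6% below potential → (y − y*) = -1.6.
Collecting π: i = r* + (1 + 0.5) π − 0.5 π* + 1 (y − y*)
1.5 π = 12.18 − 2.3 + 0.5 × 2.7 − 1 × (-1.6) = 12.83
π = 12.83 / 1.5 = 8.55

8.55%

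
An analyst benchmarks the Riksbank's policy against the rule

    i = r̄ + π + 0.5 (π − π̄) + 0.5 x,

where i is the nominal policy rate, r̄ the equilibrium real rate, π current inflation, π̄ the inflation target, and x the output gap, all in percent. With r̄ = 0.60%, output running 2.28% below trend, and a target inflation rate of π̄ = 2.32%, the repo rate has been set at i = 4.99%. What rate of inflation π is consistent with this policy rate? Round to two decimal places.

Output 2.28% below potential → x = -2.28.
Collecting π: i = r̄ + (1 + 0.5) π − 0.5 π̄ + 0.5 x
1.5 π = 4.99 − 0.60 + 0.5 × 2.32 − 0.5 × (-2.28) = 6.69
π = 6.69 / 1.5 = 4.46

4.46%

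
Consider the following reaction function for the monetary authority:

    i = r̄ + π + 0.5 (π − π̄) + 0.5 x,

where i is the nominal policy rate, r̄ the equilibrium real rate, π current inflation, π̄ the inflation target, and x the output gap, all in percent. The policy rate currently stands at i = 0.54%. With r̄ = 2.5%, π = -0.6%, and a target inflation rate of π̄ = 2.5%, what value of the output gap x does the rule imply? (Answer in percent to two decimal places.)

0.5 x = 0.54 − 2.5 − (-0.6) − 0.5 × ((-0.6) − 2.5) = 0.19
x = 0.19 / 0.5 = 0.38

0.38%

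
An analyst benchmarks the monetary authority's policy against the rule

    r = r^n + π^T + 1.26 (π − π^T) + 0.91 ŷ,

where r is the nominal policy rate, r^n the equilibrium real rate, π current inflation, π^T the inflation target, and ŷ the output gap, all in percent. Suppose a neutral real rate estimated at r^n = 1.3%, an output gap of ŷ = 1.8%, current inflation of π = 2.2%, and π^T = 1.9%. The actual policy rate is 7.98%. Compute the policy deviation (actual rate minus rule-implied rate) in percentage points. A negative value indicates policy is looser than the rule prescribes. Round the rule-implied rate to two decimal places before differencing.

2.76 pp

r = 1.3 + 1.9 + 1.26 × (2.2 − 1.9) + 0.91 × 1.8
   = 1.3 + 1.9 + 0.378 + 1.638 = 5.22
Deviation = 7.98 − 5.22 = 2.76 pp.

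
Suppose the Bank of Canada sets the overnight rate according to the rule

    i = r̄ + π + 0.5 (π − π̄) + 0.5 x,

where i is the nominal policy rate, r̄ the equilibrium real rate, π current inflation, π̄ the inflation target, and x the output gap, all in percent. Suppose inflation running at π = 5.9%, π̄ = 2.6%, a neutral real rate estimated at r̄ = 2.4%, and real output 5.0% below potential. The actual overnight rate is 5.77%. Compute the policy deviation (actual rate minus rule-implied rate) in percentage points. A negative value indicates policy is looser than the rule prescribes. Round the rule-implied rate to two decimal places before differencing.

Output 5.0% below potential → x = -5.0.
i = 2.4 + 5.9 + 0.5 × (5.9 − 2.6) + 0.5 × (-5.0)
   = 2.4 + 5.9 + 1.65 − 2.5 = 7.45
Deviation = 5.77 − 7.45 = -1.68 pp.

-1.68 pp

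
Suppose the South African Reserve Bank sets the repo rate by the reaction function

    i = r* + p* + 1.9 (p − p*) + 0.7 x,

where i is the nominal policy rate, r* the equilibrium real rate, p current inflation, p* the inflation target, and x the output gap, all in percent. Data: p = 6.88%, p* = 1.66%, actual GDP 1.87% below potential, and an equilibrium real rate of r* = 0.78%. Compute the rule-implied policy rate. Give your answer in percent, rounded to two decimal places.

Output 1.87% below potential → x = -1.87.
i = 0.78 + 1.66 + 1.9 × (6.88 − 1.66) + 0.7 × (-1.87)
   = 0.78 + 1.66 + 9.918 − 1.309 = 11.05

11.05%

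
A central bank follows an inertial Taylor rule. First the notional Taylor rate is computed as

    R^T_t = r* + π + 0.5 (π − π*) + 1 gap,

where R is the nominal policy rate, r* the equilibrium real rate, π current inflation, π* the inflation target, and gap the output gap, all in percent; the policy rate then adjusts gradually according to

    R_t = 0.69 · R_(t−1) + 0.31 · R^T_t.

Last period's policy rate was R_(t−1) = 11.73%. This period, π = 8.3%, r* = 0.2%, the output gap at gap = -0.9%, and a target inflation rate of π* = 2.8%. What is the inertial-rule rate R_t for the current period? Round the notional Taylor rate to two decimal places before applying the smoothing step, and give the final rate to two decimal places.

11.30%

R^T_t = 0.2 + 8.3 + 0.5 × (8.3 − 2.8) + 1 × (-0.9)
   = 0.2 + 8.3 + 2.75 − 0.9 = 10.35
R_t = 0.69 × 11.73 + 0.31 × 10.35 = 8.0937 + 3.2085 = 11.30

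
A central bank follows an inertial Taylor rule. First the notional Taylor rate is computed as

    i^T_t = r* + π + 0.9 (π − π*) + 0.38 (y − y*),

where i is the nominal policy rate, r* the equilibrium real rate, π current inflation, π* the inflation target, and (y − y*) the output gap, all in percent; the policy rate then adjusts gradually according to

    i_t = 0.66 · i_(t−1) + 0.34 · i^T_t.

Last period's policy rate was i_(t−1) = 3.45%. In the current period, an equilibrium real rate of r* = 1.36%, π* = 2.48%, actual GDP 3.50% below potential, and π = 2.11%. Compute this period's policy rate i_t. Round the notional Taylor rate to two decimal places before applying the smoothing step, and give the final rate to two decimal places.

2.89%

Output 3.50% below potential → (y − y*) = -3.50.
i^T_t = 1.36 + 2.11 + 0.9 × (2.11 − 2.48) + 0.38 × (-3.50)
   = 1.36 + 2.11 − 0.333 − 1.33 = 1.81
i_t = 0.66 × 3.45 + 0.34 × 1.81 = 2.277 + 0.6154 = 2.89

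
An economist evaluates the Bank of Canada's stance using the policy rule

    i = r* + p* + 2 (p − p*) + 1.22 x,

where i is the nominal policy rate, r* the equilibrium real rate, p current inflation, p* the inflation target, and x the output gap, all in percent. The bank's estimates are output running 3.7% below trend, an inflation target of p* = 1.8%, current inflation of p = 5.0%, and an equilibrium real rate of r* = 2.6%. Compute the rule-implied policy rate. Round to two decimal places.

Output 3.7% below potential → x = -3.7.
i = 2.6 + 1.8 + 2 × (5.0 − 1.8) + 1.22 × (-3.7)
   = 2.6 + 1.8 + 6.4 − 4.514 = 6.29

6.29%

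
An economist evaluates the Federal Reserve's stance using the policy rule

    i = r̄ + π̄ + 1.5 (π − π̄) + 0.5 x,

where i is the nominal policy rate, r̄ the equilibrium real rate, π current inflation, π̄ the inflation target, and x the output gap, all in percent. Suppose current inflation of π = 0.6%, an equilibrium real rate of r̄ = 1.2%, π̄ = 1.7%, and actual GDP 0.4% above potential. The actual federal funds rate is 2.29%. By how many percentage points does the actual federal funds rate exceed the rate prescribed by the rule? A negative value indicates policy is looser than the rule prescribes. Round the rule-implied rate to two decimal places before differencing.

Output 0.4% above potential → x = 0.4.
i = 1.2 + 1.7 + 1.5 × (0.6 − 1.7) + 0.5 × 0.4
   = 1.2 + 1.7 − 1.65 + 0.2 = 1.45
Deviation = 2.29 − 1.45 = 0.84 pp.

0.84 pp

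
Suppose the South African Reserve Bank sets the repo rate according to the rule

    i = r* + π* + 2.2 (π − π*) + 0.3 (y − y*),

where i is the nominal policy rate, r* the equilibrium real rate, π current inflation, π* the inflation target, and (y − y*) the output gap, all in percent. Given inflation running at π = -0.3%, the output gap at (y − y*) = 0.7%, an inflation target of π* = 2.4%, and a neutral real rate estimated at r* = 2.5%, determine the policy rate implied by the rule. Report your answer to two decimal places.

i = 2.5 + 2.4 + 2.2 × (-0.3 − 2.4) + 0.3 × 0.7
   = 2.5 + 2.4 − 5.94 + 0.21 = -0.83

-0.83%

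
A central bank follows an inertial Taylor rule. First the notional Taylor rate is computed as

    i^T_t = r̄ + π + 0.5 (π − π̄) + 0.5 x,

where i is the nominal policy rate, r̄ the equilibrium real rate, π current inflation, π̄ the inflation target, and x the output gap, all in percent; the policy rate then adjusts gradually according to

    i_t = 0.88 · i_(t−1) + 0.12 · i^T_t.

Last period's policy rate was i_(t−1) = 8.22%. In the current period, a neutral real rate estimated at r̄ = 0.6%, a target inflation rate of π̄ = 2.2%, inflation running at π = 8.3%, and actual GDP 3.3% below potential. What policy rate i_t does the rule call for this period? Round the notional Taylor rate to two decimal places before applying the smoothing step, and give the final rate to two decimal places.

Output 3.3% below potential → x = -3.3.
i^T_t = 0.6 + 8.3 + 0.5 × (8.3 − 2.2) + 0.5 × (-3.3)
   = 0.6 + 8.3 + 3.05 − 1.65 = 10.30
i_t = 0.88 × 8.22 + 0.12 × 10.30 = 7.2336 + 1.236 = 8.47

8.47%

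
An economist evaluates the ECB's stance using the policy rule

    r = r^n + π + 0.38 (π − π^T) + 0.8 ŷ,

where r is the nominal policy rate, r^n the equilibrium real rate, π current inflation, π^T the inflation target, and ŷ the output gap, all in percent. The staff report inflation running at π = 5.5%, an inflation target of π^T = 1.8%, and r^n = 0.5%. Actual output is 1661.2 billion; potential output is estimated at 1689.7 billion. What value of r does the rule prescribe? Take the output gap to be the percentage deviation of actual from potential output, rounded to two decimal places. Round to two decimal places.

6.05%

Output gap = 100 × (1661.2 − 1689.7) / 1689.7 = -1.69%.
r = 0.50 + 5.50 + 0.38 × (5.50 − 1.80) + 0.8 × (-1.69)
   = 0.50 + 5.5 + 1.406 − 1.352 = 6.05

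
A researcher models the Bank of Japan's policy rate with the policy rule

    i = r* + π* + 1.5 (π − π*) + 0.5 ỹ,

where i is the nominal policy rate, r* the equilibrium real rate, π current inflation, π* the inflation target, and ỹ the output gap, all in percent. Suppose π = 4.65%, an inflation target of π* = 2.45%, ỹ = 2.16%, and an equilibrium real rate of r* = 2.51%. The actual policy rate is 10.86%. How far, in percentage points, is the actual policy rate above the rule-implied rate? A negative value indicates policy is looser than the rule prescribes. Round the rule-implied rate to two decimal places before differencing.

i = 2.51 + 2.45 + 1.5 × (4.65 − 2.45) + 0.5 × 2.16
   = 2.51 + 2.45 + 3.3 + 1.08 = 9.34
Deviation = 10.86 − 9.34 = 1.52 pp.

1.52 pp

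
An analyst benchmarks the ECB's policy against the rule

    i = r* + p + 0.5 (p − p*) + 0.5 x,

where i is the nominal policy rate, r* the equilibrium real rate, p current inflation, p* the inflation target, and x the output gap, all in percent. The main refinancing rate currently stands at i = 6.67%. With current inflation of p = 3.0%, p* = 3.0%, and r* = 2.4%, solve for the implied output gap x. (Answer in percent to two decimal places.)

0.5 x = 6.67 − 2.4 − 3.0 − 0.5 × (3.0 − 3.0) = 1.27
x = 1.27 / 0.5 = 2.54

2.54%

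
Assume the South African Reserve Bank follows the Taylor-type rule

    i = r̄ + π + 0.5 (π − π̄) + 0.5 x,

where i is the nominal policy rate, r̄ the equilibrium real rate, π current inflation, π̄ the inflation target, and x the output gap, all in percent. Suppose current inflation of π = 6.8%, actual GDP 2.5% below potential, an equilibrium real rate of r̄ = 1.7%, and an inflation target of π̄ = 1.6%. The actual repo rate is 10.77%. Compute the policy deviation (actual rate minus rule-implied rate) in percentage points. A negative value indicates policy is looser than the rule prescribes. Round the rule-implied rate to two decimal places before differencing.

0.92 pp

Output 2.5% below potential → x = -2.5.
i = 1.7 + 6.8 + 0.5 × (6.8 − 1.6) + 0.5 × (-2.5)
   = 1.7 + 6.8 + 2.6 − 1.25 = 9.85
Deviation = 10.77 − 9.85 = 0.92 pp.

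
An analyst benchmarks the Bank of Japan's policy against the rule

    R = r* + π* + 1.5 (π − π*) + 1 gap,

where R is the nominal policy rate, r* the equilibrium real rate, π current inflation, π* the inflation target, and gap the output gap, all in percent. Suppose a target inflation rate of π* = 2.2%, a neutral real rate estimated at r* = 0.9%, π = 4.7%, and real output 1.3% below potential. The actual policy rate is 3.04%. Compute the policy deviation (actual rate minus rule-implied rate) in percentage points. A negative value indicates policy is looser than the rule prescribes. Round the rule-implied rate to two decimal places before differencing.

Output 1.3% below potential → gap = -1.3.
R = 0.9 + 2.2 + 1.5 × (4.7 − 2.2) + 1 × (-1.3)
   = 0.9 + 2.2 + 3.75 − 1.3 = 5.55
Deviation = 3.04 − 5.55 = -2.51 pp.

-2.51 pp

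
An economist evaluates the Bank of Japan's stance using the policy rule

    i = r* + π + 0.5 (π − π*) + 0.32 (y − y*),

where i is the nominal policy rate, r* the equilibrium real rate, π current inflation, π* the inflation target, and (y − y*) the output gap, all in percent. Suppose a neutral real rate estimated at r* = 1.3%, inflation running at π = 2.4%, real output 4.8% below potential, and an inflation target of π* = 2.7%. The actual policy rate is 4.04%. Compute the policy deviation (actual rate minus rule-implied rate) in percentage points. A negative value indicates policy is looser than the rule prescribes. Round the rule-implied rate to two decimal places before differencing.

2.03 pp

Output 4.8% below potential → (y − y*) = -4.8.
i = 1.3 + 2.4 + 0.5 × (2.4 − 2.7) + 0.32 × (-4.8)
   = 1.3 + 2.4 − 0.15 − 1.536 = 2.01
Deviation = 4.04 − 2.01 = 2.03 pp.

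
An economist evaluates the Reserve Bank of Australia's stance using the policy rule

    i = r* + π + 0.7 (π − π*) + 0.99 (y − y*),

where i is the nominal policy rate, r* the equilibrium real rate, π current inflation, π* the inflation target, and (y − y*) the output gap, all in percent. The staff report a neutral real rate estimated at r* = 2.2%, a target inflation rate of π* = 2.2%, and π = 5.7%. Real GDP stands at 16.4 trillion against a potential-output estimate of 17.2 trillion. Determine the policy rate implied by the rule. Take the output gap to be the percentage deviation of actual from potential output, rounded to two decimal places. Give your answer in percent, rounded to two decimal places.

Output gap = 100 × (16.4 − 17.2) / 17.2 = -4.65%.
i = 2.20 + 5.70 + 0.7 × (5.70 − 2.20) + 0.99 × (-4.65)
   = 2.20 + 5.7 + 2.45 − 4.6035 = 5.75

5.75%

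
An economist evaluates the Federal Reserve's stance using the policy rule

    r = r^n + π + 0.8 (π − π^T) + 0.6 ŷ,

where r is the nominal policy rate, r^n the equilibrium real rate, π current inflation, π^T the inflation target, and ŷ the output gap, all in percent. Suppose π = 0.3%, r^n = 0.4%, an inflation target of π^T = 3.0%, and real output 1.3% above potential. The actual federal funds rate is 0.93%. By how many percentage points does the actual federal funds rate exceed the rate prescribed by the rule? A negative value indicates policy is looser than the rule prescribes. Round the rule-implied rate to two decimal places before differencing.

1.61 pp

Output 1.3% above potential → ŷ = 1.3.
r = 0.4 + 0.3 + 0.8 × (0.3 − 3.0) + 0.6 × 1.3
   = 0.4 + 0.3 − 2.16 + 0.78 = -0.68
Deviation = 0.93 − (-0.68) = 1.61 pp.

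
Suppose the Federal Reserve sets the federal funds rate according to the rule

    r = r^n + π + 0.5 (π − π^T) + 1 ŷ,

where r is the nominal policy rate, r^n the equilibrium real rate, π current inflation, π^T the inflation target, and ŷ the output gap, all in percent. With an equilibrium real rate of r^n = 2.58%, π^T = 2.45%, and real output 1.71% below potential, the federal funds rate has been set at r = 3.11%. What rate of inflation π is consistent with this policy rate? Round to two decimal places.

Output 1.71% below potential → ŷ = -1.71.
Collecting π: r = r^n + (1 + 0.5) π − 0.5 π^T + 1 ŷ
1.5 π = 3.11 − 2.58 + 0.5 × 2.45 − 1 × (-1.71) = 3.465
π = 3.465 / 1.5 = 2.31

2.31%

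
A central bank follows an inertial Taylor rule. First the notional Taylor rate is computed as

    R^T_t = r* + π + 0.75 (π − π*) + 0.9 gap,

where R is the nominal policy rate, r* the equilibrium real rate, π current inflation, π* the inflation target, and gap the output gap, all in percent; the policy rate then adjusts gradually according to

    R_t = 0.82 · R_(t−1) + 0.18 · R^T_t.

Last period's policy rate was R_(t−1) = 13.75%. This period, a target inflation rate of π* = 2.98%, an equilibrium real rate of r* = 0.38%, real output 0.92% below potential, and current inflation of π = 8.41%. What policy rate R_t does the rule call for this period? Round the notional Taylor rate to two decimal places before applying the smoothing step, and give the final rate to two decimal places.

Output 0.92% below potential → gap = -0.92.
R^T_t = 0.38 + 8.41 + 0.75 × (8.41 − 2.98) + 0.9 × (-0.92)
   = 0.38 + 8.41 + 4.0725 − 0.828 = 12.03
R_t = 0.82 × 13.75 + 0.18 × 12.03 = 11.275 + 2.1654 = 13.44

13.44%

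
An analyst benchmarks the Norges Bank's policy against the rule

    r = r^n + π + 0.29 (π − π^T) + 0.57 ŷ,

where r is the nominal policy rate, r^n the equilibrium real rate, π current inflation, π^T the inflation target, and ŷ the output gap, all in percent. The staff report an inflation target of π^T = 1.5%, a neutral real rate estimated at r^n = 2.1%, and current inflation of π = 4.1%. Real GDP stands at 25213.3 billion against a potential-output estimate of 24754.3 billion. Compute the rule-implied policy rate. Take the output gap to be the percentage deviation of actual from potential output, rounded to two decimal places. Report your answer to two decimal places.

Output gap = 100 × (25213.3 − 24754.3) / 24754.3 = 1.85%.
r = 2.10 + 4.10 + 0.29 × (4.10 − 1.50) + 0.57 × 1.85
   = 2.10 + 4.1 + 0.754 + 1.0545 = 8.01

8.01%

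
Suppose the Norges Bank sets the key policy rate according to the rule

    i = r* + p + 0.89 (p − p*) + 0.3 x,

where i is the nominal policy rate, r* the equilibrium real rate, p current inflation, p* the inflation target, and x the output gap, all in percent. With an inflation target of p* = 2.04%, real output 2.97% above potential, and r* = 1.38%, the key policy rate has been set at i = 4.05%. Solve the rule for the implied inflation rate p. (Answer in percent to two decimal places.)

Output 2.97% above potential → x = 2.97.
Collecting p: i = r* + (1 + 0.89) p − 0.89 p* + 0.3 x
1.89 p = 4.05 − 1.38 + 0.89 × 2.04 − 0.3 × 2.97 = 3.5946
p = 3.5946 / 1.89 = 1.90

1.90%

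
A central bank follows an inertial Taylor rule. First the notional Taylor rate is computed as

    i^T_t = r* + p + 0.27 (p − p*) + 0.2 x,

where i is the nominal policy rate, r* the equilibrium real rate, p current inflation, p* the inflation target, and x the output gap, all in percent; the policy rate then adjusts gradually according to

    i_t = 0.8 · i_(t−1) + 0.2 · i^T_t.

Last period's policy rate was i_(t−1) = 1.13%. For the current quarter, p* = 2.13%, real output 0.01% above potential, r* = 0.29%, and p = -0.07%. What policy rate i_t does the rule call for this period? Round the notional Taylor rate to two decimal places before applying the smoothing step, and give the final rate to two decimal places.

Output 0.01% above potential → x = 0.01.
i^T_t = 0.29 + (-0.07) + 0.27 × (-0.07 − 2.13) + 0.2 × 0.01
   = 0.29 − 0.07 − 0.594 + 0.002 = -0.37
i_t = 0.8 × 1.13 + 0.2 × (-0.37) = 0.904 − 0.074 = 0.83

0.83%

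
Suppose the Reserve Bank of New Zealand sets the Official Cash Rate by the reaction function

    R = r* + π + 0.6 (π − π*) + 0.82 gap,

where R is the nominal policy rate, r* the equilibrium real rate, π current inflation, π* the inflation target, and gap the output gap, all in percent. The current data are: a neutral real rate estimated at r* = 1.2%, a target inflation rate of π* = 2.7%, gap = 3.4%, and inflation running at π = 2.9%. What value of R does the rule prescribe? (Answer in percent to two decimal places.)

R = 1.2 + 2.9 + 0.6 × (2.9 − 2.7) + 0.82 × 3.4
   = 1.2 + 2.9 + 0.12 + 2.788 = 7.01

7.01%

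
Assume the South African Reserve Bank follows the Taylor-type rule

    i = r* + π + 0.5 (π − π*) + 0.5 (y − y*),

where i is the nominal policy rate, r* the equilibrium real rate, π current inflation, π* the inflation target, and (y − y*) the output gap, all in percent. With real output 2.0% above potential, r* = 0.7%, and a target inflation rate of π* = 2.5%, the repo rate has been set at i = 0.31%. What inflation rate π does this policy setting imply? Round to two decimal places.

Output 2.0% above potential → (y − y*) = 2.0.
Collecting π: i = r* + (1 + 0.5) π − 0.5 π* + 0.5 (y − y*)
1.5 π = 0.31 − 0.7 + 0.5 × 2.5 − 0.5 × 2.0 = -0.14
π = -0.14 / 1.5 = -0.09

-0.09%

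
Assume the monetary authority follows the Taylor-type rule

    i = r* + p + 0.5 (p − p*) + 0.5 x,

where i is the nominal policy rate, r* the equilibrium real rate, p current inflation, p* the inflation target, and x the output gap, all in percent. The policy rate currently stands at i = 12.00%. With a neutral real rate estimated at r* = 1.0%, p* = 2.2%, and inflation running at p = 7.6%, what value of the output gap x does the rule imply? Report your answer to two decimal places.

0.5 x = 12.00 − 1.0 − 7.6 − 0.5 × (7.6 − 2.2) = 0.7
x = 0.7 / 0.5 = 1.40

1.40%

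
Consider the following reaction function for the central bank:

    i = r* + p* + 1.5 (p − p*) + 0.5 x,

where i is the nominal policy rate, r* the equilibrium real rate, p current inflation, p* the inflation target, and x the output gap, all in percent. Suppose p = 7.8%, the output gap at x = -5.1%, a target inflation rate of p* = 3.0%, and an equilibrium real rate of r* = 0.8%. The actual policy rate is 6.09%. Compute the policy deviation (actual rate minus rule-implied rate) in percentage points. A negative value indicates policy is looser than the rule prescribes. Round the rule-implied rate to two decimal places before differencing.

-2.36 pp

i = 0.8 + 3.0 + 1.5 × (7.8 − 3.0) + 0.5 × (-5.1)
   = 0.8 + 3 + 7.2 − 2.55 = 8.45
Deviation = 6.09 − 8.45 = -2.36 pp.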